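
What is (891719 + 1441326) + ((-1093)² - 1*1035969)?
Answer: 2491725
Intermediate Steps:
(891719 + 1441326) + ((-1093)² - 1*1035969) = 2333045 + (1194649 - 1035969) = 2333045 + 158680 = 2491725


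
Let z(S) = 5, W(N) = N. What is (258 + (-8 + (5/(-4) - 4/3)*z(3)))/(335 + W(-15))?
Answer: 569/768 ≈ 0.74089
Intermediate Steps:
(258 + (-8 + (5/(-4) - 4/3)*z(3)))/(335 + W(-15)) = (258 + (-8 + (5/(-4) - 4/3)*5))/(335 - 15) = (258 + (-8 + (5*(-¼) - 4*⅓)*5))/320 = (258 + (-8 + (-5/4 - 4/3)*5))*(1/320) = (258 + (-8 - 31/12*5))*(1/320) = (258 + (-8 - 155/12))*(1/320) = (258 - 251/12)*(1/320) = (2845/12)*(1/320) = 569/768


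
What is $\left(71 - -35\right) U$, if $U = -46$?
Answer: $-4876$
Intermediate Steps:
$\left(71 - -35\right) U = \left(71 - -35\right) \left(-46\right) = \left(71 + 35\right) \left(-46\right) = 106 \left(-46\right) = -4876$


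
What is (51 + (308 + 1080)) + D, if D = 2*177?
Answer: 1793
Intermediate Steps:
D = 354
(51 + (308 + 1080)) + D = (51 + (308 + 1080)) + 354 = (51 + 1388) + 354 = 1439 + 354 = 1793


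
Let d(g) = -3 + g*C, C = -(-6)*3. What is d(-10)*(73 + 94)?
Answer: -30561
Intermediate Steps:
C = 18 (C = -2*(-9) = 18)
d(g) = -3 + 18*g (d(g) = -3 + g*18 = -3 + 18*g)
d(-10)*(73 + 94) = (-3 + 18*(-10))*(73 + 94) = (-3 - 180)*167 = -183*167 = -30561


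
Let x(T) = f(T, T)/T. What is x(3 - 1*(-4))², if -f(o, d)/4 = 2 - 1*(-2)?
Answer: 256/49 ≈ 5.2245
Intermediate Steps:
f(o, d) = -16 (f(o, d) = -4*(2 - 1*(-2)) = -4*(2 + 2) = -4*4 = -16)
x(T) = -16/T
x(3 - 1*(-4))² = (-16/(3 - 1*(-4)))² = (-16/(3 + 4))² = (-16/7)² = 256/49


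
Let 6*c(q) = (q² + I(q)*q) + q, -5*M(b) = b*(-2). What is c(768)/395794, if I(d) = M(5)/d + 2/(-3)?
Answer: 98347/395794 ≈ 0.24848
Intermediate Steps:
M(b) = 2*b/5 (M(b) = -b*(-2)/5 = -(-2)*b/5 = 2*b/5)
I(d) = -⅔ + 2/d (I(d) = ((⅖)*5)/d + 2/(-3) = 2/d + 2*(-⅓) = 2/d - ⅔ = -⅔ + 2/d)
c(q) = q/6 + q²/6 + q*(-⅔ + 2/q)/6 (c(q) = ((q² + (-⅔ + 2/q)*q) + q)/6 = ((q² + q*(-⅔ + 2/q)) + q)/6 = (q + q² + q*(-⅔ + 2/q))/6 = q/6 + q²/6 + q*(-⅔ + 2/q)/6)
c(768)/395794 = (⅓ + (1/18)*768*(1 + 3*768))/395794 = (⅓ + (1/18)*768*(1 + 2304))*(1/395794) = (⅓ + (1/18)*768*2305)*(1/395794) = (⅓ + 295040/3)*(1/395794) = 98347*(1/395794) = 98347/395794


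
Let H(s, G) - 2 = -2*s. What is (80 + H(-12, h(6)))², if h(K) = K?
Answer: 11236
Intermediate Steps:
H(s, G) = 2 - 2*s
(80 + H(-12, h(6)))² = (80 + (2 - 2*(-12)))² = (80 + (2 + 24))² = (80 + 26)² = 106² = 11236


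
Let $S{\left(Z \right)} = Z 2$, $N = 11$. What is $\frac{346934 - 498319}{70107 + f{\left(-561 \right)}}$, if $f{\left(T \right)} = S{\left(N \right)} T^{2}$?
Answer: $- \frac{151385}{6993969} \approx -0.021645$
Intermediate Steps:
$S{\left(Z \right)} = 2 Z$
$f{\left(T \right)} = 22 T^{2}$ ($f{\left(T \right)} = 2 \cdot 11 T^{2} = 22 T^{2}$)
$\frac{346934 - 498319}{70107 + f{\left(-561 \right)}} = \frac{346934 - 498319}{70107 + 22 \left(-561\right)^{2}} = - \frac{151385}{70107 + 22 \cdot 314721} = - \frac{151385}{70107 + 6923862} = - \frac{151385}{6993969}$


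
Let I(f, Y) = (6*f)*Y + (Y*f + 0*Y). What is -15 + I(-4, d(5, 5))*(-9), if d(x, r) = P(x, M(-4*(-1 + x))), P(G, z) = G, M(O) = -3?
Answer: 1245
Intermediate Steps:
d(x, r) = x
I(f, Y) = 7*Y*f (I(f, Y) = 6*Y*f + (Y*f + 0) = 6*Y*f + Y*f = 7*Y*f)
-15 + I(-4, d(5, 5))*(-9) = -15 + (7*5*(-4))*(-9) = -15 - 140*(-9) = -15 + 1260 = 1245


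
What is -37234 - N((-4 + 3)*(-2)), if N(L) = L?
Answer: -37236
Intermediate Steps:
-37234 - N((-4 + 3)*(-2)) = -37234 - (-4 + 3)*(-2) = -37234 - (-1)*(-2) = -37234 - 1*2 = -37234 - 2 = -37236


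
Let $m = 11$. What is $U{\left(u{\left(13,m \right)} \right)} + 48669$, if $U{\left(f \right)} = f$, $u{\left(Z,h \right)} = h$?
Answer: $48680$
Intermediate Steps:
$U{\left(u{\left(13,m \right)} \right)} + 48669 = 11 + 48669 = 48680$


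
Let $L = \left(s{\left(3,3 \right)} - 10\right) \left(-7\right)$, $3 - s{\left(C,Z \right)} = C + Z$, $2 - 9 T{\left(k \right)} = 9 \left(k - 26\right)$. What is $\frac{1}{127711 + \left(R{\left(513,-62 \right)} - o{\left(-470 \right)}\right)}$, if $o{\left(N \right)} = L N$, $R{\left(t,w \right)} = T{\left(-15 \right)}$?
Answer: $\frac{9}{1534700} \approx 5.8643 \cdot 10^{-6}$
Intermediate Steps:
$T{\left(k \right)} = \frac{236}{9} - k$ ($T{\left(k \right)} = \frac{2}{9} - \frac{9 \left(k - 26\right)}{9} = \frac{2}{9} - \frac{9 \left(-26 + k\right)}{9} = \frac{2}{9} - \frac{-234 + 9 k}{9} = \frac{2}{9} - \left(-26 + k\right) = \frac{236}{9} - k$)
$R{\left(t,w \right)} = \frac{371}{9}$ ($R{\left(t,w \right)} = \frac{236}{9} - -15 = \frac{236}{9} + 15 = \frac{371}{9}$)
$s{\left(C,Z \right)} = 3 - C - Z$ ($s{\left(C,Z \right)} = 3 - \left(C + Z\right) = 3 - C - Z$)
$L = 91$ ($L = \left(\left(3 - 3 - 3\right) - 10\right) \left(-7\right) = \left(-3 - 10\right) \left(-7\right) = \left(-13\right) \left(-7\right) = 91$)
$o{\left(N \right)} = 91 N$
$\frac{1}{127711 + \left(R{\left(513,-62 \right)} - o{\left(-470 \right)}\right)} = \frac{1}{127711 - \left(- \frac{371}{9} + 91 \left(-470\right)\right)} = \frac{1}{127711 + \left(\frac{371}{9} - -42770\right)} = \frac{1}{127711 + \left(\frac{371}{9} + 42770\right)} = \frac{1}{127711 + \frac{385301}{9}} = \frac{1}{\frac{1534700}{9}} = \frac{9}{1534700}$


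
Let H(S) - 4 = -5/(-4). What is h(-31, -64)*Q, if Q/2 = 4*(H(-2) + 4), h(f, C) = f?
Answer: -2294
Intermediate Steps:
H(S) = 21/4 (H(S) = 4 - 5/(-4) = 4 - 5*(-¼) = 4 + 5/4 = 21/4)
Q = 74 (Q = 2*(4*(21/4 + 4)) = 2*(4*(37/4)) = 2*37 = 74)
h(-31, -64)*Q = -31*74 = -2294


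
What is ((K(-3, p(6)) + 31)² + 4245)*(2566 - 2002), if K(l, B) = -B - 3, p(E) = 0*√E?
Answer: 2836356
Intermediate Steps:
p(E) = 0
K(l, B) = -3 - B
((K(-3, p(6)) + 31)² + 4245)*(2566 - 2002) = (((-3 - 1*0) + 31)² + 4245)*(2566 - 2002) = (((-3 + 0) + 31)² + 4245)*564 = ((-3 + 31)² + 4245)*564 = (28² + 4245)*564 = (784 + 4245)*564 = 5029*564 = 2836356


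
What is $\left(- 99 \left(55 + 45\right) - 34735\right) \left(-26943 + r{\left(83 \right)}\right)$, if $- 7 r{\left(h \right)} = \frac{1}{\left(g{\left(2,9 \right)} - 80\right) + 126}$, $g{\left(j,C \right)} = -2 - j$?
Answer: $\frac{353564681305}{294} \approx 1.2026 \cdot 10^{9}$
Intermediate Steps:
$r{\left(h \right)} = - \frac{1}{294}$ ($r{\left(h \right)} = - \frac{1}{7 \left(\left(\left(-2 - 2\right) - 80\right) + 126\right)} = - \frac{1}{7 \left(\left(-4 - 80\right) + 126\right)} = - \frac{1}{7 \left(-84 + 126\right)} = - \frac{1}{7 \cdot 42} = \left(- \frac{1}{7}\right) \frac{1}{42} = - \frac{1}{294}$)
$\left(- 99 \left(55 + 45\right) - 34735\right) \left(-26943 + r{\left(83 \right)}\right) = \left(- 99 \left(55 + 45\right) - 34735\right) \left(-26943 - \frac{1}{294}\right) = \left(\left(-99\right) 100 - 34735\right) \left(- \frac{7921243}{294}\right) = \left(-9900 - 34735\right) \left(- \frac{7921243}{294}\right) = \left(-44635\right) \left(- \frac{7921243}{294}\right) = \frac{353564681305}{294}$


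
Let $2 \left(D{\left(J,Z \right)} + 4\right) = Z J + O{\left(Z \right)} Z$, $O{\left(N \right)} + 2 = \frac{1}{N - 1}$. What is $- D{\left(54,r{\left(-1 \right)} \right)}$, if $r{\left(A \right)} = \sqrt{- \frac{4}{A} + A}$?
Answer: $\frac{13}{4} - \frac{105 \sqrt{3}}{4} \approx -42.216$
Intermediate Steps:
$r{\left(A \right)} = \sqrt{A - \frac{4}{A}}$
$O{\left(N \right)} = -2 + \frac{1}{-1 + N}$ ($O{\left(N \right)} = -2 + \frac{1}{N - 1} = -2 + \frac{1}{-1 + N}$)
$D{\left(J,Z \right)} = -4 + \frac{J Z}{2} + \frac{Z \left(3 - 2 Z\right)}{2 \left(-1 + Z\right)}$ ($D{\left(J,Z \right)} = -4 + \frac{Z J + \frac{3 - 2 Z}{-1 + Z} Z}{2} = -4 + \frac{J Z + \frac{Z \left(3 - 2 Z\right)}{-1 + Z}}{2} = -4 + \left(\frac{J Z}{2} + \frac{Z \left(3 - 2 Z\right)}{2 \left(-1 + Z\right)}\right) = -4 + \frac{J Z}{2} + \frac{Z \left(3 - 2 Z\right)}{2 \left(-1 + Z\right)}$)
$- D{\left(54,r{\left(-1 \right)} \right)} = - \frac{\left(-1 + \sqrt{-1 - \frac{4}{-1}}\right) \left(-8 + 54 \sqrt{-1 - \frac{4}{-1}}\right) - \sqrt{-1 - \frac{4}{-1}} \left(-3 + 2 \sqrt{-1 - \frac{4}{-1}}\right)}{2 \left(-1 + \sqrt{-1 - \frac{4}{-1}}\right)} = - \frac{\left(-1 + \sqrt{-1 - -4}\right) \left(-8 + 54 \sqrt{-1 - -4}\right) - \sqrt{-1 - -4} \left(-3 + 2 \sqrt{-1 - -4}\right)}{2 \left(-1 + \sqrt{-1 - -4}\right)} = - \frac{\left(-1 + \sqrt{-1 + 4}\right) \left(-8 + 54 \sqrt{-1 + 4}\right) - \sqrt{-1 + 4} \left(-3 + 2 \sqrt{-1 + 4}\right)}{2 \left(-1 + \sqrt{-1 + 4}\right)} = - \frac{\left(-1 + \sqrt{3}\right) \left(-8 + 54 \sqrt{3}\right) - \sqrt{3} \left(-3 + 2 \sqrt{3}\right)}{2 \left(-1 + \sqrt{3}\right)}$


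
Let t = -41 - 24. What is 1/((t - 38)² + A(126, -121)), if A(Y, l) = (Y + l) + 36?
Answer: 1/10650 ≈ 9.3897e-5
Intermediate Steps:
A(Y, l) = 36 + Y + l
t = -65
1/((t - 38)² + A(126, -121)) = 1/((-65 - 38)² + (36 + 126 - 121)) = 1/((-103)² + 41) = 1/(10609 + 41) = 1/10650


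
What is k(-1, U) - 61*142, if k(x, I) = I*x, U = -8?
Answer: -8654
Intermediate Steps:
k(-1, U) - 61*142 = -8*(-1) - 61*142 = 8 - 8662 = -8654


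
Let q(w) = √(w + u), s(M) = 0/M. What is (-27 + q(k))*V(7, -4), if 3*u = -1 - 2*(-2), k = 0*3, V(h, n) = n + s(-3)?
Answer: 104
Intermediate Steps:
s(M) = 0
V(h, n) = n (V(h, n) = n + 0 = n)
k = 0
u = 1 (u = (-1 - 2*(-2))/3 = (-1 + 4)/3 = (⅓)*3 = 1)
q(w) = √(1 + w) (q(w) = √(w + 1) = √(1 + w))
(-27 + q(k))*V(7, -4) = (-27 + √(1 + 0))*(-4) = (-27 + √1)*(-4) = (-27 + 1)*(-4) = -26*(-4) = 104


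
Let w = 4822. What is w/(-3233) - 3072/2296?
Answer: -2625386/927871 ≈ -2.8295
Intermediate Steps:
w/(-3233) - 3072/2296 = 4822/(-3233) - 3072/2296 = 4822*(-1/3233) - 3072*1/2296 = -4822/3233 - 384/287 = -2625386/927871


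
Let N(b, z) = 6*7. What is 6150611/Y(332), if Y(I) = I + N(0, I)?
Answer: 6150611/374 ≈ 16445.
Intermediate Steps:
N(b, z) = 42
Y(I) = 42 + I (Y(I) = I + 42 = 42 + I)
6150611/Y(332) = 6150611/(42 + 332) = 6150611/374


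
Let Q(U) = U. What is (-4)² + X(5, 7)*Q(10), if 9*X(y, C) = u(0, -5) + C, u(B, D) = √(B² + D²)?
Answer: 88/3 ≈ 29.333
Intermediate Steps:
X(y, C) = 5/9 + C/9 (X(y, C) = (√(0² + (-5)²) + C)/9 = (√(0 + 25) + C)/9 = (√25 + C)/9 = (5 + C)/9 = 5/9 + C/9)
(-4)² + X(5, 7)*Q(10) = (-4)² + (5/9 + (⅑)*7)*10 = 16 + (5/9 + 7/9)*10 = 16 + (4/3)*10 = 16 + 40/3 = 88/3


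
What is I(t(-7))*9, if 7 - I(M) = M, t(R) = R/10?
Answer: 693/10 ≈ 69.300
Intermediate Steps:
t(R) = R/10 (t(R) = R*(⅒) = R/10)
I(M) = 7 - M
I(t(-7))*9 = (7 - (-7)/10)*9 = (7 - 1*(-7/10))*9 = (7 + 7/10)*9 = (77/10)*9 = 693/10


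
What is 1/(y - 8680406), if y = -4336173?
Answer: -1/13016579 ≈ -7.6825e-8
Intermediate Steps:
1/(y - 8680406) = 1/(-4336173 - 8680406) = 1/(-13016579) = -1/13016579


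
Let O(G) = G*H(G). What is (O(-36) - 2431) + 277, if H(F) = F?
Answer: -858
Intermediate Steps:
O(G) = G² (O(G) = G*G = G²)
(O(-36) - 2431) + 277 = ((-36)² - 2431) + 277 = (1296 - 2431) + 277 = -1135 + 277 = -858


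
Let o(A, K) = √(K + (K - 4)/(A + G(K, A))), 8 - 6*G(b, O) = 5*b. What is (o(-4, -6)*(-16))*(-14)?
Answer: 192*I*√14 ≈ 718.4*I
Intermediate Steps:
G(b, O) = 4/3 - 5*b/6
o(A, K) = √(K + (-4 + K)/(4/3 + A - 5*K/6)) (o(A, K) = √(K + (K - 4)/(A + (4/3 - 5*K/6))) = √(K + (-4 + K)/(4/3 + A - 5*K/6)))
(o(-4, -6)*(-16))*(-14) = (√((-24 + 6*(-6) - 1*(-6)*(-8 - 6*(-4) + 5*(-6)))/(8 - 5*(-6) + 6*(-4)))*(-16))*(-14) = (√((-24 - 36 - 1*(-6)*(-8 + 24 - 30))/(8 + 30 - 24))*(-16))*(-14) = (√((-24 - 36 - 1*(-6)*(-14))/14)*(-16))*(-14) = (√((-24 - 36 - 84)/14)*(-16))*(-14) = (√((1/14)*(-144))*(-16))*(-14) = (√(-72/7)*(-16))*(-14) = ((6*I*√14/7)*(-16))*(-14) = -96*I*√14/7*(-14) = 192*I*√14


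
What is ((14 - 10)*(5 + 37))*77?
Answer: 12936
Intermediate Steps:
((14 - 10)*(5 + 37))*77 = (4*42)*77 = 168*77 = 12936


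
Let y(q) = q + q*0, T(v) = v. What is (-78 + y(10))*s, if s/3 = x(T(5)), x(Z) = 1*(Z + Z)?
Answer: -2040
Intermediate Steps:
x(Z) = 2*Z (x(Z) = 1*(2*Z) = 2*Z)
s = 30 (s = 3*(2*5) = 3*10 = 30)
y(q) = q (y(q) = q + 0 = q)
(-78 + y(10))*s = (-78 + 10)*30 = -68*30 = -2040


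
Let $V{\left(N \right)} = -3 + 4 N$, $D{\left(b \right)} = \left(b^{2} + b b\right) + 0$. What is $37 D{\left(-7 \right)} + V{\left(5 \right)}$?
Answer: $3643$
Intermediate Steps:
$D{\left(b \right)} = 2 b^{2}$ ($D{\left(b \right)} = \left(b^{2} + b^{2}\right) + 0 = 2 b^{2} + 0 = 2 b^{2}$)
$37 D{\left(-7 \right)} + V{\left(5 \right)} = 37 \cdot 2 \left(-7\right)^{2} + \left(-3 + 4 \cdot 5\right) = 37 \cdot 2 \cdot 49 + \left(-3 + 20\right) = 37 \cdot 98 + 17 = 3626 + 17 = 3643$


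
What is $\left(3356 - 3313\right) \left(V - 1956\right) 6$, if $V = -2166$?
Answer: $-1063476$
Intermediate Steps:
$\left(3356 - 3313\right) \left(V - 1956\right) 6 = \left(3356 - 3313\right) \left(-2166 - 1956\right) 6 = 43 \left(-4122\right) 6 = \left(-177246\right) 6 = -1063476$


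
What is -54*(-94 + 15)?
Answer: 4266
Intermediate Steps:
-54*(-94 + 15) = -54*(-79) = 4266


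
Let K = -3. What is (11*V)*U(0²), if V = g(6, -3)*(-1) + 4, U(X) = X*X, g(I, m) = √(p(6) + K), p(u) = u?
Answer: 0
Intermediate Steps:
g(I, m) = √3 (g(I, m) = √(6 - 3) = √3)
U(X) = X²
V = 4 - √3 (V = √3*(-1) + 4 = -√3 + 4 = 4 - √3 ≈ 2.2679)
(11*V)*U(0²) = (11*(4 - √3))*(0²)² = (44 - 11*√3)*0² = (44 - 11*√3)*0 = 0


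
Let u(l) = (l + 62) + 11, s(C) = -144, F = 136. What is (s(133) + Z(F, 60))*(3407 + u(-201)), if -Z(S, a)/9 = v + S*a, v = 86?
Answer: -243819882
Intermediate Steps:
Z(S, a) = -774 - 9*S*a (Z(S, a) = -9*(86 + S*a) = -774 - 9*S*a)
u(l) = 73 + l (u(l) = (62 + l) + 11 = 73 + l)
(s(133) + Z(F, 60))*(3407 + u(-201)) = (-144 + (-774 - 9*136*60))*(3407 + (73 - 201)) = (-144 + (-774 - 73440))*(3407 - 128) = (-144 - 74214)*3279 = -74358*3279 = -243819882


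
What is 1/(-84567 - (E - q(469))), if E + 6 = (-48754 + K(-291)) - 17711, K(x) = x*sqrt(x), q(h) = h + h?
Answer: -17158/319039135 - 291*I*sqrt(291)/319039135 ≈ -5.378e-5 - 1.5559e-5*I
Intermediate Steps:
q(h) = 2*h
K(x) = x**(3/2)
E = -66471 - 291*I*sqrt(291) (E = -6 + ((-48754 + (-291)**(3/2)) - 17711) = -6 + ((-48754 - 291*I*sqrt(291)) - 17711) = -6 + (-66465 - 291*I*sqrt(291)) = -66471 - 291*I*sqrt(291) ≈ -66471.0 - 4964.1*I)
1/(-84567 - (E - q(469))) = 1/(-84567 - ((-66471 - 291*I*sqrt(291)) - 2*469)) = 1/(-84567 - ((-66471 - 291*I*sqrt(291)) - 1*938)) = 1/(-84567 - ((-66471 - 291*I*sqrt(291)) - 938)) = 1/(-84567 - (-67409 - 291*I*sqrt(291))) = 1/(-84567 + (67409 + 291*I*sqrt(291))) = 1/(-17158 + 291*I*sqrt(291))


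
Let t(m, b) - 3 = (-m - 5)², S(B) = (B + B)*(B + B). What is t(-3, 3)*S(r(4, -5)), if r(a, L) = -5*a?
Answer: 11200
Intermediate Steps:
S(B) = 4*B² (S(B) = (2*B)*(2*B) = 4*B²)
t(m, b) = 3 + (-5 - m)² (t(m, b) = 3 + (-m - 5)² = 3 + (-5 - m)²)
t(-3, 3)*S(r(4, -5)) = (3 + (5 - 3)²)*(4*(-5*4)²) = (3 + 2²)*(4*(-20)²) = (3 + 4)*(4*400) = 7*1600 = 11200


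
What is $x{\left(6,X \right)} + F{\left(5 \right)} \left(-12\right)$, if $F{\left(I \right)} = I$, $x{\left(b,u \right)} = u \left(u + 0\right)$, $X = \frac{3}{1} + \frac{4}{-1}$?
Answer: $-59$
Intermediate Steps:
$X = -1$ ($X = 3 \cdot 1 + 4 \left(-1\right) = 3 - 4 = -1$)
$x{\left(b,u \right)} = u^{2}$ ($x{\left(b,u \right)} = u u = u^{2}$)
$x{\left(6,X \right)} + F{\left(5 \right)} \left(-12\right) = \left(-1\right)^{2} + 5 \left(-12\right) = 1 - 60 = -59$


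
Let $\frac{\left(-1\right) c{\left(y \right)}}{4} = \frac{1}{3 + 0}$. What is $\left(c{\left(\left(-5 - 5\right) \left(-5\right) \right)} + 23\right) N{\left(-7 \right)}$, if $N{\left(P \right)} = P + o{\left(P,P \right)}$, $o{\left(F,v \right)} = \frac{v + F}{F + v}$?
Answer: $-130$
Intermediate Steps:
$o{\left(F,v \right)} = 1$ ($o{\left(F,v \right)} = \frac{F + v}{F + v} = 1$)
$c{\left(y \right)} = - \frac{4}{3}$ ($c{\left(y \right)} = - \frac{4}{3 + 0} = - \frac{4}{3}$)
$N{\left(P \right)} = 1 + P$ ($N{\left(P \right)} = P + 1 = 1 + P$)
$\left(c{\left(\left(-5 - 5\right) \left(-5\right) \right)} + 23\right) N{\left(-7 \right)} = \left(- \frac{4}{3} + 23\right) \left(1 - 7\right) = \frac{65}{3} \left(-6\right) = -130$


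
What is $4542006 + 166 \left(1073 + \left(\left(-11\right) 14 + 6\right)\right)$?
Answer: $4695556$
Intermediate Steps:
$4542006 + 166 \left(1073 + \left(\left(-11\right) 14 + 6\right)\right) = 4542006 + 166 \left(1073 + \left(-154 + 6\right)\right) = 4542006 + 166 \left(1073 - 148\right) = 4542006 + 166 \cdot 925 = 4542006 + 153550 = 4695556$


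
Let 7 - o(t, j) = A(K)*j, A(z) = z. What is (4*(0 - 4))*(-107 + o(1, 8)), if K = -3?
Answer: 1216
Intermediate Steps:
o(t, j) = 7 + 3*j (o(t, j) = 7 - (-3)*j = 7 + 3*j)
(4*(0 - 4))*(-107 + o(1, 8)) = (4*(0 - 4))*(-107 + (7 + 3*8)) = (4*(-4))*(-107 + (7 + 24)) = -16*(-107 + 31) = -16*(-76) = 1216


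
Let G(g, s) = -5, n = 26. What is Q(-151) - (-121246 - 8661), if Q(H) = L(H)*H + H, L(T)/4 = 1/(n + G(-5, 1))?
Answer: 2724272/21 ≈ 1.2973e+5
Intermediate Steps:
L(T) = 4/21 (L(T) = 4/(26 - 5) = 4/21)
Q(H) = 25*H/21 (Q(H) = 4*H/21 + H = 25*H/21)
Q(-151) - (-121246 - 8661) = (25/21)*(-151) - (-121246 - 8661) = -3775/21 - 1*(-129907) = -3775/21 + 129907 = 2724272/21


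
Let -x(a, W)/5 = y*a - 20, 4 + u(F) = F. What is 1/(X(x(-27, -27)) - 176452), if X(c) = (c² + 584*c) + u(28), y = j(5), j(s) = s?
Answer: 1/876797 ≈ 1.1405e-6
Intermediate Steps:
u(F) = -4 + F
y = 5
x(a, W) = 100 - 25*a (x(a, W) = -5*(5*a - 20) = -5*(-20 + 5*a) = 100 - 25*a)
X(c) = 24 + c² + 584*c (X(c) = (c² + 584*c) + (-4 + 28) = (c² + 584*c) + 24 = 24 + c² + 584*c)
1/(X(x(-27, -27)) - 176452) = 1/((24 + (100 - 25*(-27))² + 584*(100 - 25*(-27))) - 176452) = 1/((24 + (100 + 675)² + 584*(100 + 675)) - 176452) = 1/((24 + 775² + 584*775) - 176452) = 1/((24 + 600625 + 452600) - 176452) = 1/(1053249 - 176452) = 1/876797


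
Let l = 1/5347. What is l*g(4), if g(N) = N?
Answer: 4/5347 ≈ 0.00074808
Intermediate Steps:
l = 1/5347 ≈ 0.00018702
l*g(4) = (1/5347)*4 = 4/5347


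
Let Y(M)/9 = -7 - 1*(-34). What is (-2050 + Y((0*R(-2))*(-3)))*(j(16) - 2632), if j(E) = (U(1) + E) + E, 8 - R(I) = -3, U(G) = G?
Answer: 4696393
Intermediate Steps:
R(I) = 11 (R(I) = 8 - 1*(-3) = 8 + 3 = 11)
Y(M) = 243 (Y(M) = 9*(-7 - 1*(-34)) = 9*(-7 + 34) = 9*27 = 243)
j(E) = 1 + 2*E (j(E) = (1 + E) + E = 1 + 2*E)
(-2050 + Y((0*R(-2))*(-3)))*(j(16) - 2632) = (-2050 + 243)*((1 + 2*16) - 2632) = -1807*((1 + 32) - 2632) = -1807*(33 - 2632) = -1807*(-2599) = 4696393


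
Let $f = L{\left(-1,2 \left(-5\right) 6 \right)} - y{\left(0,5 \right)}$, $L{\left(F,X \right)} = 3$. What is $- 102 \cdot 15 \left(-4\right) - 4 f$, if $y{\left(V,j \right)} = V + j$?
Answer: $6128$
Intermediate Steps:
$f = -2$ ($f = 3 - \left(0 + 5\right) = 3 - 5 = -2$)
$- 102 \cdot 15 \left(-4\right) - 4 f = - 102 \cdot 15 \left(-4\right) - -8 = \left(-102\right) \left(-60\right) + 8 = 6120 + 8 = 6128$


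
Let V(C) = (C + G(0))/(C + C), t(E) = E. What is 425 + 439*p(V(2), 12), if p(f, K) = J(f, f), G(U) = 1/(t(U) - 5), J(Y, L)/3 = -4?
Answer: -4843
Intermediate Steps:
J(Y, L) = -12 (J(Y, L) = 3*(-4) = -12)
G(U) = 1/(-5 + U) (G(U) = 1/(U - 5) = 1/(-5 + U))
V(C) = (-⅕ + C)/(2*C) (V(C) = (C + 1/(-5 + 0))/(C + C) = (C + 1/(-5))/((2*C)) = (C - ⅕)*(1/(2*C)) = (-⅕ + C)*(1/(2*C)) = (-⅕ + C)/(2*C))
p(f, K) = -12
425 + 439*p(V(2), 12) = 425 + 439*(-12) = 425 - 5268 = -4843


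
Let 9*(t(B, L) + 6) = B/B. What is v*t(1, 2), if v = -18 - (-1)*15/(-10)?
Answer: 689/6 ≈ 114.83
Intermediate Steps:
t(B, L) = -53/9 (t(B, L) = -6 + (B/B)/9 = -6 + (⅑)*1 = -6 + ⅑ = -53/9)
v = -39/2 (v = -18 - (-1)*15*(-⅒) = -18 - (-1)*(-3)/2 = -18 - 1*3/2 = -18 - 3/2 = -39/2 ≈ -19.500)
v*t(1, 2) = -39/2*(-53/9) = 689/6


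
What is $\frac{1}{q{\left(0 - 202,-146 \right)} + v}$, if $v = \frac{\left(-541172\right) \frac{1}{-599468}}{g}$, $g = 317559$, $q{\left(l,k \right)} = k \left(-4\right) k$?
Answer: $- \frac{47591614653}{4057851431638099} \approx -1.1728 \cdot 10^{-5}$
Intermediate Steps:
$q{\left(l,k \right)} = - 4 k^{2}$ ($q{\left(l,k \right)} = - 4 k k = - 4 k^{2}$)
$v = \frac{135293}{47591614653}$ ($v = \frac{\left(-541172\right) \frac{1}{-599468}}{317559} = \left(-541172\right) \left(- \frac{1}{599468}\right) \frac{1}{317559} = \frac{135293}{149867} \cdot \frac{1}{317559} = \frac{135293}{47591614653} \approx 2.8428 \cdot 10^{-6}$)
$\frac{1}{q{\left(0 - 202,-146 \right)} + v} = \frac{1}{- 4 \left(-146\right)^{2} + \frac{135293}{47591614653}} = \frac{1}{\left(-4\right) 21316 + \frac{135293}{47591614653}} = \frac{1}{-85264 + \frac{135293}{47591614653}} = \frac{1}{- \frac{4057851431638099}{47591614653}} = - \frac{47591614653}{4057851431638099}$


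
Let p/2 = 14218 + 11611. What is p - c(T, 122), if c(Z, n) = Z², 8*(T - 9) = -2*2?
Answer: 206343/4 ≈ 51586.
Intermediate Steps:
T = 17/2 (T = 9 + (-2*2)/8 = 9 + (⅛)*(-4) = 9 - ½ = 17/2 ≈ 8.5000)
p = 51658 (p = 2*(14218 + 11611) = 2*25829 = 51658)
p - c(T, 122) = 51658 - (17/2)² = 51658 - 1*289/4 = 51658 - 289/4 = 206343/4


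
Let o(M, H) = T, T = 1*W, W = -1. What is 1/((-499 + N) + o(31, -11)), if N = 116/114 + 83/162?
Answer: -3078/1534291 ≈ -0.0020061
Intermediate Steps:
N = 4709/3078 (N = 116*(1/114) + 83*(1/162) = 58/57 + 83/162 = 4709/3078 ≈ 1.5299)
T = -1 (T = 1*(-1) = -1)
o(M, H) = -1
1/((-499 + N) + o(31, -11)) = 1/((-499 + 4709/3078) - 1) = 1/(-1531213/3078 - 1) = 1/(-1534291/3078) = -3078/1534291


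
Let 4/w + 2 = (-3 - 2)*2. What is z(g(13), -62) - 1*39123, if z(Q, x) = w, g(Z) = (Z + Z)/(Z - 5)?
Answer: -117370/3 ≈ -39123.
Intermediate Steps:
g(Z) = 2*Z/(-5 + Z) (g(Z) = (2*Z)/(-5 + Z) = 2*Z/(-5 + Z))
w = -1/3 (w = 4/(-2 + (-3 - 2)*2) = 4/(-2 - 5*2) = 4/(-2 - 10) = 4/(-12) = 4*(-1/12) = -1/3 ≈ -0.33333)
z(Q, x) = -1/3
z(g(13), -62) - 1*39123 = -1/3 - 1*39123 = -1/3 - 39123 = -117370/3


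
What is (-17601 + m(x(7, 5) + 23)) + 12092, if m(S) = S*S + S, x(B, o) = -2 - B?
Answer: -5299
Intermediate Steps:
m(S) = S + S**2 (m(S) = S**2 + S = S + S**2)
(-17601 + m(x(7, 5) + 23)) + 12092 = (-17601 + ((-2 - 1*7) + 23)*(1 + ((-2 - 1*7) + 23))) + 12092 = (-17601 + ((-2 - 7) + 23)*(1 + ((-2 - 7) + 23))) + 12092 = (-17601 + (-9 + 23)*(1 + (-9 + 23))) + 12092 = (-17601 + 14*(1 + 14)) + 12092 = (-17601 + 14*15) + 12092 = (-17601 + 210) + 12092 = -17391 + 12092 = -5299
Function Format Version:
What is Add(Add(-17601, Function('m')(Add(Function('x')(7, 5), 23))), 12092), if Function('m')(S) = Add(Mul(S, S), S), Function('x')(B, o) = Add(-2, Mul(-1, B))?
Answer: -5299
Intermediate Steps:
Function('m')(S) = Add(S, Pow(S, 2)) (Function('m')(S) = Add(Pow(S, 2), S) = Add(S, Pow(S, 2)))
Add(Add(-17601, Function('m')(Add(Function('x')(7, 5), 23))), 12092) = Add(Add(-17601, Mul(Add(Add(-2, Mul(-1, 7)), 23), Add(1, Add(Add(-2, Mul(-1, 7)), 23)))), 12092) = Add(Add(-17601, Mul(Add(Add(-2, -7), 23), Add(1, Add(Add(-2, -7), 23)))), 12092) = Add(Add(-17601, Mul(Add(-9, 23), Add(1, Add(-9, 23)))), 12092) = Add(Add(-17601, Mul(14, Add(1, 14))), 12092) = Add(Add(-17601, Mul(14, 15)), 12092) = Add(Add(-17601, 210), 12092) = Add(-17391, 12092) = -5299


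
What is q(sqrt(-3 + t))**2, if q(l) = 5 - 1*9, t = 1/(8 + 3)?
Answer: 16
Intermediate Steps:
t = 1/11 ≈ 0.090909
q(l) = -4 (q(l) = 5 - 9 = -4)
q(sqrt(-3 + t))**2 = (-4)**2 = 16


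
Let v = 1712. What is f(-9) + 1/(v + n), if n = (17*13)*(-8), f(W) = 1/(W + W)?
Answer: -37/504 ≈ -0.073413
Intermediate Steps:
f(W) = 1/(2*W)
n = -1768 (n = 221*(-8) = -1768)
f(-9) + 1/(v + n) = (1/2)/(-9) + 1/(1712 - 1768) = (1/2)*(-1/9) + 1/(-56) = -1/18 - 1/56 = -37/504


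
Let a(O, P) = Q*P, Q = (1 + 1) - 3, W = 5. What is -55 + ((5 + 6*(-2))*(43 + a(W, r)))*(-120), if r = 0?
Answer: 36065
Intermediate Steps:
Q = -1 (Q = 2 - 3 = -1)
a(O, P) = -P
-55 + ((5 + 6*(-2))*(43 + a(W, r)))*(-120) = -55 + ((5 + 6*(-2))*(43 - 1*0))*(-120) = -55 + ((5 - 12)*(43 + 0))*(-120) = -55 - 7*43*(-120) = -55 - 301*(-120) = -55 + 36120 = 36065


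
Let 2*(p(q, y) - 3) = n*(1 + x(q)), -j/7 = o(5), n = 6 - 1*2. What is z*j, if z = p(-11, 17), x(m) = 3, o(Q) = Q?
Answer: -385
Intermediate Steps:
n = 4 (n = 6 - 2 = 4)
j = -35 (j = -7*5 = -35)
p(q, y) = 11 (p(q, y) = 3 + (4*(1 + 3))/2 = 3 + (4*4)/2 = 3 + (½)*16 = 3 + 8 = 11)
z = 11
z*j = 11*(-35) = -385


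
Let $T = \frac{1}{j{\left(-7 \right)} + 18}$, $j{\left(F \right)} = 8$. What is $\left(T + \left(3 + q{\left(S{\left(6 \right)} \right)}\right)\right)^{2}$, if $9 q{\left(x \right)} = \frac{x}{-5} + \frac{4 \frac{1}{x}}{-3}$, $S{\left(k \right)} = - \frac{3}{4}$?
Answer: $\frac{4692387001}{443523600} \approx 10.58$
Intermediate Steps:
$S{\left(k \right)} = - \frac{3}{4}$ ($S{\left(k \right)} = \left(-3\right) \frac{1}{4} = - \frac{3}{4}$)
$q{\left(x \right)} = - \frac{4}{27 x} - \frac{x}{45}$ ($q{\left(x \right)} = \frac{\frac{x}{-5} + \frac{4 \frac{1}{x}}{-3}}{9} = \frac{x \left(- \frac{1}{5}\right) + \frac{4}{x} \left(- \frac{1}{3}\right)}{9} = \frac{- \frac{x}{5} - \frac{4}{3 x}}{9} = \frac{- \frac{4}{3 x} - \frac{x}{5}}{9} = - \frac{4}{27 x} - \frac{x}{45}$)
$T = \frac{1}{26}$ ($T = \frac{1}{8 + 18} = \frac{1}{26} \approx 0.038462$)
$\left(T + \left(3 + q{\left(S{\left(6 \right)} \right)}\right)\right)^{2} = \left(\frac{1}{26} + \left(3 - \left(- \frac{1}{60} + \frac{4}{27 \left(- \frac{3}{4}\right)}\right)\right)\right)^{2} = \left(\frac{1}{26} + \left(3 + \left(\left(- \frac{4}{27}\right) \left(- \frac{4}{3}\right) + \frac{1}{60}\right)\right)\right)^{2} = \left(\frac{1}{26} + \left(3 + \left(\frac{16}{81} + \frac{1}{60}\right)\right)\right)^{2} = \left(\frac{1}{26} + \left(3 + \frac{347}{1620}\right)\right)^{2} = \left(\frac{1}{26} + \frac{5207}{1620}\right)^{2} = \left(\frac{68501}{21060}\right)^{2} = \frac{4692387001}{443523600}$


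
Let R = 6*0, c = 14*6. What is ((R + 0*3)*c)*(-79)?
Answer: 0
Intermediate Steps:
c = 84
R = 0
((R + 0*3)*c)*(-79) = ((0 + 0*3)*84)*(-79) = ((0 + 0)*84)*(-79) = (0*84)*(-79) = 0*(-79) = 0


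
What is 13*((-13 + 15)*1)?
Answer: 26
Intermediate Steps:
13*((-13 + 15)*1) = 13*(2*1) = 13*2 = 26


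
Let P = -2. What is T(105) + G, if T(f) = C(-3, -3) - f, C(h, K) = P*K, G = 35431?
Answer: 35332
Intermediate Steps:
C(h, K) = -2*K
T(f) = 6 - f (T(f) = -2*(-3) - f = 6 - f)
T(105) + G = (6 - 1*105) + 35431 = (6 - 105) + 35431 = -99 + 35431 = 35332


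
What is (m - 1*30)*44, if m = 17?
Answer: -572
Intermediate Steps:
(m - 1*30)*44 = (17 - 1*30)*44 = (17 - 30)*44 = -13*44 = -572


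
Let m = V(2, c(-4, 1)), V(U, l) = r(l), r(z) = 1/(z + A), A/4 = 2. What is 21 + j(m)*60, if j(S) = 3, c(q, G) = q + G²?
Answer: 201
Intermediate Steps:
A = 8 (A = 4*2 = 8)
r(z) = 1/(8 + z) (r(z) = 1/(z + 8) = 1/(8 + z))
V(U, l) = 1/(8 + l)
m = ⅕ (m = 1/(8 + (-4 + 1²)) = 1/(8 + (-4 + 1)) = 1/(8 - 3) = 1/5 = ⅕ ≈ 0.20000)
21 + j(m)*60 = 21 + 3*60 = 21 + 180 = 201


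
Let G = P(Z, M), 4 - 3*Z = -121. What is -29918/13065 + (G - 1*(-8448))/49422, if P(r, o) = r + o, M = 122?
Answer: -1366095971/645698430 ≈ -2.1157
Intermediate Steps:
Z = 125/3 (Z = 4/3 - 1/3*(-121) = 4/3 + 121/3 = 125/3 ≈ 41.667)
P(r, o) = o + r
G = 491/3 (G = 122 + 125/3 = 491/3 ≈ 163.67)
-29918/13065 + (G - 1*(-8448))/49422 = -29918/13065 + (491/3 - 1*(-8448))/49422 = -29918*1/13065 + (491/3 + 8448)*(1/49422) = -29918/13065 + (25835/3)*(1/49422) = -29918/13065 + 25835/148266 = -1366095971/645698430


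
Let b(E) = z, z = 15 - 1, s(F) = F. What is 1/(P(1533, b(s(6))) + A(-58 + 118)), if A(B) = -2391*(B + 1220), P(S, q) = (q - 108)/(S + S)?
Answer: -1533/4691715887 ≈ -3.2675e-7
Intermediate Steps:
z = 14
b(E) = 14
P(S, q) = (-108 + q)/(2*S) (P(S, q) = (-108 + q)/((2*S)) = (-108 + q)*(1/(2*S)) = (-108 + q)/(2*S))
A(B) = -2917020 - 2391*B (A(B) = -2391*(1220 + B) = -2917020 - 2391*B)
1/(P(1533, b(s(6))) + A(-58 + 118)) = 1/((½)*(-108 + 14)/1533 + (-2917020 - 2391*(-58 + 118))) = 1/((½)*(1/1533)*(-94) + (-2917020 - 2391*60)) = 1/(-47/1533 + (-2917020 - 143460)) = 1/(-47/1533 - 3060480) = 1/(-4691715887/1533) = -1533/4691715887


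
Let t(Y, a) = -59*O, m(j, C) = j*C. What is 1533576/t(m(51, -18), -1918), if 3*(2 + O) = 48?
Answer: -766788/413 ≈ -1856.6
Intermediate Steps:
O = 14 (O = -2 + (1/3)*48 = -2 + 16 = 14)
m(j, C) = C*j
t(Y, a) = -826 (t(Y, a) = -59*14 = -826)
1533576/t(m(51, -18), -1918) = 1533576/(-826) = 1533576*(-1/826) = -766788/413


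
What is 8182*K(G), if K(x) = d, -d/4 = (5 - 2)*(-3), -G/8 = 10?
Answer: 294552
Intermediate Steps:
G = -80 (G = -8*10 = -80)
d = 36 (d = -4*(5 - 2)*(-3) = -12*(-3) = -4*(-9) = 36)
K(x) = 36
8182*K(G) = 8182*36 = 294552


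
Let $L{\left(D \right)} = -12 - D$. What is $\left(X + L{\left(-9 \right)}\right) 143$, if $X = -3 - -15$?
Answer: $1287$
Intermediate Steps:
$X = 12$ ($X = -3 + 15 = 12$)
$\left(X + L{\left(-9 \right)}\right) 143 = \left(12 - 3\right) 143 = 9 \cdot 143 = 1287$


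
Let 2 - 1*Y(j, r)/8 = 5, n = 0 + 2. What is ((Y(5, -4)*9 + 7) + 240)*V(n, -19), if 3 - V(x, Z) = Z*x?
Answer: 1271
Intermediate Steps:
n = 2
Y(j, r) = -24 (Y(j, r) = 16 - 8*5 = 16 - 40 = -24)
V(x, Z) = 3 - Z*x
((Y(5, -4)*9 + 7) + 240)*V(n, -19) = ((-24*9 + 7) + 240)*(3 - 1*(-19)*2) = ((-216 + 7) + 240)*(3 + 38) = (-209 + 240)*41 = 31*41 = 1271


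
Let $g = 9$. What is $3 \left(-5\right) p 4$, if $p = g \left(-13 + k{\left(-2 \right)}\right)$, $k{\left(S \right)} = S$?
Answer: $8100$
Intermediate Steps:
$p = -135$ ($p = 9 \left(-13 - 2\right) = 9 \left(-15\right) = -135$)
$3 \left(-5\right) p 4 = 3 \left(-5\right) \left(-135\right) 4 = \left(-15\right) \left(-135\right) 4 = 2025 \cdot 4 = 8100$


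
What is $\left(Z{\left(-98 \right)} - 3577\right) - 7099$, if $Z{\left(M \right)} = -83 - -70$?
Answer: $-10689$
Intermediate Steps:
$Z{\left(M \right)} = -13$ ($Z{\left(M \right)} = -83 + 70 = -13$)
$\left(Z{\left(-98 \right)} - 3577\right) - 7099 = \left(-13 - 3577\right) - 7099 = -3590 - 7099 = -10689$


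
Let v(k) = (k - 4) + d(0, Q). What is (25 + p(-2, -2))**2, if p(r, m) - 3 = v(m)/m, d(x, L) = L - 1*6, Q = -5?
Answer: 5329/4 ≈ 1332.3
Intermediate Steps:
d(x, L) = -6 + L (d(x, L) = L - 6 = -6 + L)
v(k) = -15 + k (v(k) = (k - 4) + (-6 - 5) = (-4 + k) - 11 = -15 + k)
p(r, m) = 3 + (-15 + m)/m
(25 + p(-2, -2))**2 = (25 + (4 - 15/(-2)))**2 = (25 + (4 - 15*(-1/2)))**2 = (25 + (4 + 15/2))**2 = (25 + 23/2)**2 = (73/2)**2 = 5329/4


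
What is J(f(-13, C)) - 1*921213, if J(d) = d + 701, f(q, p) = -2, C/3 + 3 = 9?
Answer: -920514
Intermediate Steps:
C = 18 (C = -9 + 3*9 = -9 + 27 = 18)
J(d) = 701 + d
J(f(-13, C)) - 1*921213 = (701 - 2) - 1*921213 = 699 - 921213 = -920514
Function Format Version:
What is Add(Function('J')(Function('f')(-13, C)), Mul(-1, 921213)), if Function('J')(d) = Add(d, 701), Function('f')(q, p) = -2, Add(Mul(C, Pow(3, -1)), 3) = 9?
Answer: -920514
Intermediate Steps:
C = 18 (C = Add(-9, Mul(3, 9)) = Add(-9, 27) = 18)
Function('J')(d) = Add(701, d)
Add(Function('J')(Function('f')(-13, C)), Mul(-1, 921213)) = Add(Add(701, -2), Mul(-1, 921213)) = Add(699, -921213) = -920514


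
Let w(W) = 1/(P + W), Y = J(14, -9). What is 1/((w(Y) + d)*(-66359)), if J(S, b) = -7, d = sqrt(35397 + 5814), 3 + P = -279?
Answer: -289/228406611610870 - 250563*sqrt(4579)/228406611610870 ≈ -7.4234e-8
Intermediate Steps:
P = -282 (P = -3 - 279 = -282)
d = 3*sqrt(4579) (d = sqrt(41211) = 3*sqrt(4579) ≈ 203.00)
Y = -7
w(W) = 1/(-282 + W)
1/((w(Y) + d)*(-66359)) = 1/((1/(-282 - 7) + 3*sqrt(4579))*(-66359)) = -1/66359/(1/(-289) + 3*sqrt(4579)) = -1/66359/(-1/289 + 3*sqrt(4579)) = -1/(66359*(-1/289 + 3*sqrt(4579)))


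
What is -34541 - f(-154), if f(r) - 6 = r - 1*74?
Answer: -34319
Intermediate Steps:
f(r) = -68 + r (f(r) = 6 + (r - 1*74) = 6 + (r - 74) = 6 + (-74 + r) = -68 + r)
-34541 - f(-154) = -34541 - (-68 - 154) = -34541 - 1*(-222) = -34541 + 222 = -34319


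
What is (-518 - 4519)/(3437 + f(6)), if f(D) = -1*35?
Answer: -1679/1134 ≈ -1.4806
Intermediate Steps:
f(D) = -35
(-518 - 4519)/(3437 + f(6)) = (-518 - 4519)/(3437 - 35) = -5037/3402 = -5037*1/3402 = -1679/1134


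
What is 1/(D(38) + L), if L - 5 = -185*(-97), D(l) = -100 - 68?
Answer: 1/17782 ≈ 5.6237e-5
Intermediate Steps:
D(l) = -168
L = 17950 (L = 5 - 185*(-97) = 5 + 17945 = 17950)
1/(D(38) + L) = 1/(-168 + 17950) = 1/17782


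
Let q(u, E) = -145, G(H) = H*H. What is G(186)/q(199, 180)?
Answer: -34596/145 ≈ -238.59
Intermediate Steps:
G(H) = H²
G(186)/q(199, 180) = 186²/(-145) = 34596*(-1/145) = -34596/145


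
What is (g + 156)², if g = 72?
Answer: 51984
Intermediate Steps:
(g + 156)² = (72 + 156)² = 228² = 51984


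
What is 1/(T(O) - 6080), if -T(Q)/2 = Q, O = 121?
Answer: -1/6322 ≈ -0.00015818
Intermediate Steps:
T(Q) = -2*Q
1/(T(O) - 6080) = 1/(-2*121 - 6080) = 1/(-242 - 6080) = 1/(-6322) = -1/6322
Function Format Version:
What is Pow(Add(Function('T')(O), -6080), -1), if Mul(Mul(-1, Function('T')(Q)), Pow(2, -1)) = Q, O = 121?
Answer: Rational(-1, 6322) ≈ -0.00015818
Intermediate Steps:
Function('T')(Q) = Mul(-2, Q)
Pow(Add(Function('T')(O), -6080), -1) = Pow(Add(Mul(-2, 121), -6080), -1) = Pow(Add(-242, -6080), -1) = Pow(-6322, -1) = Rational(-1, 6322)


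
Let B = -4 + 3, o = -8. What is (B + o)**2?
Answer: 81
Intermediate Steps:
B = -1
(B + o)**2 = (-1 - 8)**2 = (-9)**2 = 81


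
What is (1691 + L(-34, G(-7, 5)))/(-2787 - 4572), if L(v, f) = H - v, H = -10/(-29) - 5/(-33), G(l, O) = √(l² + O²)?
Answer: -1651300/7042563 ≈ -0.23447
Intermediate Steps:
G(l, O) = √(O² + l²)
H = 475/957 (H = -10*(-1/29) - 5*(-1/33) = 10/29 + 5/33 = 475/957 ≈ 0.49634)
L(v, f) = 475/957 - v
(1691 + L(-34, G(-7, 5)))/(-2787 - 4572) = (1691 + (475/957 - 1*(-34)))/(-2787 - 4572) = (1691 + (475/957 + 34))/(-7359) = (1691 + 33013/957)*(-1/7359) = (1651300/957)*(-1/7359) = -1651300/7042563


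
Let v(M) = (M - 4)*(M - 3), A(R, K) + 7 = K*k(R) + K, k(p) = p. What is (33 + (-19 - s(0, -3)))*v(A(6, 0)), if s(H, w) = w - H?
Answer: 1870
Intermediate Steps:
A(R, K) = -7 + K + K*R (A(R, K) = -7 + (K*R + K) = -7 + (K + K*R) = -7 + K + K*R)
v(M) = (-4 + M)*(-3 + M)
(33 + (-19 - s(0, -3)))*v(A(6, 0)) = (33 + (-19 - (-3 - 1*0)))*(12 + (-7 + 0 + 0*6)**2 - 7*(-7 + 0 + 0*6)) = (33 + (-19 - (-3 + 0)))*(12 + (-7 + 0 + 0)**2 - 7*(-7 + 0 + 0)) = (33 + (-19 - 1*(-3)))*(12 + (-7)**2 - 7*(-7)) = (33 + (-19 + 3))*(12 + 49 + 49) = (33 - 16)*110 = 17*110 = 1870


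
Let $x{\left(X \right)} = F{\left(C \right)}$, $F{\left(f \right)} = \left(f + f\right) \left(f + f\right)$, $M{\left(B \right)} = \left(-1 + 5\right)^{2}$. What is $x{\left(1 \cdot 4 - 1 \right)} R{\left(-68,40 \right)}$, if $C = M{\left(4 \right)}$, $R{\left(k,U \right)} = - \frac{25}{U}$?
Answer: $-640$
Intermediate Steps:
$M{\left(B \right)} = 16$ ($M{\left(B \right)} = 4^{2} = 16$)
$C = 16$
$F{\left(f \right)} = 4 f^{2}$ ($F{\left(f \right)} = 2 f 2 f = 4 f^{2}$)
$x{\left(X \right)} = 1024$ ($x{\left(X \right)} = 4 \cdot 16^{2} = 4 \cdot 256 = 1024$)
$x{\left(1 \cdot 4 - 1 \right)} R{\left(-68,40 \right)} = 1024 \left(- \frac{25}{40}\right) = 1024 \left(\left(-25\right) \frac{1}{40}\right) = 1024 \left(- \frac{5}{8}\right) = -640$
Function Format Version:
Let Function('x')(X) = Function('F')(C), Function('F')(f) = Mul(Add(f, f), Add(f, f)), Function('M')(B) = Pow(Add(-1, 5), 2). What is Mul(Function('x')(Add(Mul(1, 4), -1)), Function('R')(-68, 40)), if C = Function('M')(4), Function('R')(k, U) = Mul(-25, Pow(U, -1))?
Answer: -640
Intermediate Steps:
Function('M')(B) = 16 (Function('M')(B) = Pow(4, 2) = 16)
C = 16
Function('F')(f) = Mul(4, Pow(f, 2)) (Function('F')(f) = Mul(Mul(2, f), Mul(2, f)) = Mul(4, Pow(f, 2)))
Function('x')(X) = 1024 (Function('x')(X) = Mul(4, Pow(16, 2)) = Mul(4, 256) = 1024)
Mul(Function('x')(Add(Mul(1, 4), -1)), Function('R')(-68, 40)) = Mul(1024, Mul(-25, Pow(40, -1))) = Mul(1024, Mul(-25, Rational(1, 40))) = Mul(1024, Rational(-5, 8)) = -640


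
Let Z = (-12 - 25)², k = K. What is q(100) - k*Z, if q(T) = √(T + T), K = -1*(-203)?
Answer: -277907 + 10*√2 ≈ -2.7789e+5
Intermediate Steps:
K = 203
q(T) = √2*√T (q(T) = √(2*T) = √2*√T)
k = 203
Z = 1369 (Z = (-37)² = 1369)
q(100) - k*Z = √2*√100 - 203*1369 = √2*10 - 1*277907 = 10*√2 - 277907 = -277907 + 10*√2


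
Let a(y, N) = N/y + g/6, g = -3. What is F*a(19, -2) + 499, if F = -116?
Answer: 10815/19 ≈ 569.21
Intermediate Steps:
a(y, N) = -½ + N/y (a(y, N) = N/y - 3/6 = N/y - 3*⅙ = N/y - ½ = -½ + N/y)
F*a(19, -2) + 499 = -116*(-2 - ½*19)/19 + 499 = -116*(-2 - 19/2)/19 + 499 = -116*(-23)/(19*2) + 499 = -116*(-23/38) + 499 = 1334/19 + 499 = 10815/19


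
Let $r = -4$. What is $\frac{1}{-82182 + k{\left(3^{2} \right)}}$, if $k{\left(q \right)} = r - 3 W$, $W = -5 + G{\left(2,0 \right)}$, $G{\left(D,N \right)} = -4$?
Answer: $- \frac{1}{82159} \approx -1.2172 \cdot 10^{-5}$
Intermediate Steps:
$W = -9$ ($W = -5 - 4 = -9$)
$k{\left(q \right)} = 23$ ($k{\left(q \right)} = -4 - -27 = -4 + 27 = 23$)
$\frac{1}{-82182 + k{\left(3^{2} \right)}} = \frac{1}{-82182 + 23} = \frac{1}{-82159} = - \frac{1}{82159}$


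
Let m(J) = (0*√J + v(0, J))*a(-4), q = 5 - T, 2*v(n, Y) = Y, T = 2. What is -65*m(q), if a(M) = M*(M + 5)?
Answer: 390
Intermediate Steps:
v(n, Y) = Y/2
q = 3 (q = 5 - 1*2 = 5 - 2 = 3)
a(M) = M*(5 + M)
m(J) = -2*J (m(J) = (0*√J + J/2)*(-4*(5 - 4)) = (0 + J/2)*(-4*1) = (J/2)*(-4) = -2*J)
-65*m(q) = -(-130)*3 = -65*(-6) = 390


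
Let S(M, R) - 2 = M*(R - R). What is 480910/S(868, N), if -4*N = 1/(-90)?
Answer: 240455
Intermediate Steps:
N = 1/360 (N = -¼/(-90) = -¼*(-1/90) = 1/360 ≈ 0.0027778)
S(M, R) = 2 (S(M, R) = 2 + M*(R - R) = 2 + M*0 = 2 + 0 = 2)
480910/S(868, N) = 480910/2 = 480910*(½) = 240455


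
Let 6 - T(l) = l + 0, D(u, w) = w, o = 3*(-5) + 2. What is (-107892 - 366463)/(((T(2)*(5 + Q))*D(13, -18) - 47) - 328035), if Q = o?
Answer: 474355/327506 ≈ 1.4484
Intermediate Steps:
o = -13 (o = -15 + 2 = -13)
Q = -13
T(l) = 6 - l (T(l) = 6 - (l + 0) = 6 - l)
(-107892 - 366463)/(((T(2)*(5 + Q))*D(13, -18) - 47) - 328035) = (-107892 - 366463)/((((6 - 1*2)*(5 - 13))*(-18) - 47) - 328035) = -474355/((((6 - 2)*(-8))*(-18) - 47) - 328035) = -474355/(((4*(-8))*(-18) - 47) - 328035) = -474355/((-32*(-18) - 47) - 328035) = -474355/((576 - 47) - 328035) = -474355/(529 - 328035) = -474355/(-327506) = -474355*(-1/327506) = 474355/327506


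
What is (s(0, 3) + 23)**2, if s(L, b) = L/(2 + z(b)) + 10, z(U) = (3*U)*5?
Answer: 1089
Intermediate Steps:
z(U) = 15*U
s(L, b) = 10 + L/(2 + 15*b) (s(L, b) = L/(2 + 15*b) + 10 = 10 + L/(2 + 15*b))
(s(0, 3) + 23)**2 = ((20 + 0 + 150*3)/(2 + 15*3) + 23)**2 = ((20 + 0 + 450)/(2 + 45) + 23)**2 = (470/47 + 23)**2 = ((1/47)*470 + 23)**2 = (10 + 23)**2 = 33**2 = 1089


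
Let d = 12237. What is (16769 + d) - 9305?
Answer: 19701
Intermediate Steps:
(16769 + d) - 9305 = (16769 + 12237) - 9305 = 29006 - 9305 = 19701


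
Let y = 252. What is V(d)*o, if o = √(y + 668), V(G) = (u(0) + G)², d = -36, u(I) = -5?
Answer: 3362*√230 ≈ 50987.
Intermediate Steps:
V(G) = (-5 + G)²
o = 2*√230 (o = √(252 + 668) = √920 = 2*√230 ≈ 30.332)
V(d)*o = (-5 - 36)²*(2*√230) = (-41)²*(2*√230) = 1681*(2*√230) = 3362*√230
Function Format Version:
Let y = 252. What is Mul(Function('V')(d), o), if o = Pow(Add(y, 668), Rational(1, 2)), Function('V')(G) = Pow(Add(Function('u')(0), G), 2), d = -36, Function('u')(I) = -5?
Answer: Mul(3362, Pow(230, Rational(1, 2))) ≈ 50987.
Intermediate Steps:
Function('V')(G) = Pow(Add(-5, G), 2)
o = Mul(2, Pow(230, Rational(1, 2))) (o = Pow(Add(252, 668), Rational(1, 2)) = Pow(920, Rational(1, 2)) = Mul(2, Pow(230, Rational(1, 2))) ≈ 30.332)
Mul(Function('V')(d), o) = Mul(Pow(Add(-5, -36), 2), Mul(2, Pow(230, Rational(1, 2)))) = Mul(Pow(-41, 2), Mul(2, Pow(230, Rational(1, 2)))) = Mul(1681, Mul(2, Pow(230, Rational(1, 2)))) = Mul(3362, Pow(230, Rational(1, 2)))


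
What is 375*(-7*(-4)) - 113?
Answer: 10387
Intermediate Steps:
375*(-7*(-4)) - 113 = 375*28 - 113 = 10500 - 113 = 10387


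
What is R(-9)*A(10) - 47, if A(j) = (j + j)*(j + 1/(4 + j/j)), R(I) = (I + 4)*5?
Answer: -5147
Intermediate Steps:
R(I) = 20 + 5*I (R(I) = (4 + I)*5 = 20 + 5*I)
A(j) = 2*j*(1/5 + j) (A(j) = (2*j)*(j + 1/(4 + 1)) = (2*j)*(j + 1/5) = (2*j)*(1/5 + j) = 2*j*(1/5 + j))
R(-9)*A(10) - 47 = (20 + 5*(-9))*((2/5)*10*(1 + 5*10)) - 47 = (20 - 45)*((2/5)*10*(1 + 50)) - 47 = -10*10*51 - 47 = -25*204 - 47 = -5100 - 47 = -5147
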